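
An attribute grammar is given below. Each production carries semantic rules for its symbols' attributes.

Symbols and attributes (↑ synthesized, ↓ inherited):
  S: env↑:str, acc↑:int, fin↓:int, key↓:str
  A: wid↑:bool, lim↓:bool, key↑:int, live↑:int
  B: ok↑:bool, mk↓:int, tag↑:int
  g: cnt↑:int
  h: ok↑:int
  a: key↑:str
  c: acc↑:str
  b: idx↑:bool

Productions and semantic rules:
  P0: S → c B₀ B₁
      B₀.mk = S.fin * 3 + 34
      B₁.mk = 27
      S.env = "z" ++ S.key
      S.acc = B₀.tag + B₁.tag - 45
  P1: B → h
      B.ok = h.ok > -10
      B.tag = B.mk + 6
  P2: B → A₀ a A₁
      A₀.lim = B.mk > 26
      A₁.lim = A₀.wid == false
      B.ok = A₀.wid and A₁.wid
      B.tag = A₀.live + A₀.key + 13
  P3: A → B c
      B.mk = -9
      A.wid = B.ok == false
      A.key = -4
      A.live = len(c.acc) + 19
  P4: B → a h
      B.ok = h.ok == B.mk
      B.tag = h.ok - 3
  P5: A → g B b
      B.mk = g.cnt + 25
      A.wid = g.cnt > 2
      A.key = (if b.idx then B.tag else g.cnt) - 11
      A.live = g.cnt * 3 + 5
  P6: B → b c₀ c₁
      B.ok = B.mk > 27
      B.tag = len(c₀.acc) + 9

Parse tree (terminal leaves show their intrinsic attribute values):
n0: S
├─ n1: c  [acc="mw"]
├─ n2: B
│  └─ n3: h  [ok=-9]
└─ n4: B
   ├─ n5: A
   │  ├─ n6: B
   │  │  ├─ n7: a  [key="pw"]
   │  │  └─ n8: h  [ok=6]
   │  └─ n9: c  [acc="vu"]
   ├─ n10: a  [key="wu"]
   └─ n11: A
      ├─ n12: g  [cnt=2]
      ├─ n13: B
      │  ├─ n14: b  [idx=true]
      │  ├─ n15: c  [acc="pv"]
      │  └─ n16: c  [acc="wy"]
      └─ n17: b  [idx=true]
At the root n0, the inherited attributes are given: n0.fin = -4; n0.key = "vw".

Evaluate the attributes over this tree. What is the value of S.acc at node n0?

13

1. n0.fin = -4  [given at root]
2. n0.key = "vw"  [given at root]
3. n1.acc = "mw"  [terminal]
4. n2.mk = 22  [S.fin * 3 + 34]
5. n3.ok = -9  [terminal]
6. n2.ok = true  [h.ok > -10]
7. n2.tag = 28  [B.mk + 6]
8. n4.mk = 27  [27]
9. n5.lim = true  [B.mk > 26]
10. n6.mk = -9  [-9]
11. n7.key = "pw"  [terminal]
12. n8.ok = 6  [terminal]
13. n6.ok = false  [h.ok == B.mk]
14. n6.tag = 3  [h.ok - 3]
15. n9.acc = "vu"  [terminal]
16. n5.wid = true  [B.ok == false]
17. n5.key = -4  [-4]
18. n5.live = 21  [len(c.acc) + 19]
19. n10.key = "wu"  [terminal]
20. n11.lim = false  [A₀.wid == false]
21. n12.cnt = 2  [terminal]
22. n13.mk = 27  [g.cnt + 25]
23. n14.idx = true  [terminal]
24. n15.acc = "pv"  [terminal]
25. n16.acc = "wy"  [terminal]
26. n13.ok = false  [B.mk > 27]
27. n13.tag = 11  [len(c₀.acc) + 9]
28. n17.idx = true  [terminal]
29. n11.wid = false  [g.cnt > 2]
30. n11.key = 0  [(if b.idx then B.tag else g.cnt) - 11]
31. n11.live = 11  [g.cnt * 3 + 5]
32. n4.ok = false  [A₀.wid and A₁.wid]
33. n4.tag = 30  [A₀.live + A₀.key + 13]
34. n0.env = "zvw"  ["z" ++ S.key]
35. n0.acc = 13  [B₀.tag + B₁.tag - 45]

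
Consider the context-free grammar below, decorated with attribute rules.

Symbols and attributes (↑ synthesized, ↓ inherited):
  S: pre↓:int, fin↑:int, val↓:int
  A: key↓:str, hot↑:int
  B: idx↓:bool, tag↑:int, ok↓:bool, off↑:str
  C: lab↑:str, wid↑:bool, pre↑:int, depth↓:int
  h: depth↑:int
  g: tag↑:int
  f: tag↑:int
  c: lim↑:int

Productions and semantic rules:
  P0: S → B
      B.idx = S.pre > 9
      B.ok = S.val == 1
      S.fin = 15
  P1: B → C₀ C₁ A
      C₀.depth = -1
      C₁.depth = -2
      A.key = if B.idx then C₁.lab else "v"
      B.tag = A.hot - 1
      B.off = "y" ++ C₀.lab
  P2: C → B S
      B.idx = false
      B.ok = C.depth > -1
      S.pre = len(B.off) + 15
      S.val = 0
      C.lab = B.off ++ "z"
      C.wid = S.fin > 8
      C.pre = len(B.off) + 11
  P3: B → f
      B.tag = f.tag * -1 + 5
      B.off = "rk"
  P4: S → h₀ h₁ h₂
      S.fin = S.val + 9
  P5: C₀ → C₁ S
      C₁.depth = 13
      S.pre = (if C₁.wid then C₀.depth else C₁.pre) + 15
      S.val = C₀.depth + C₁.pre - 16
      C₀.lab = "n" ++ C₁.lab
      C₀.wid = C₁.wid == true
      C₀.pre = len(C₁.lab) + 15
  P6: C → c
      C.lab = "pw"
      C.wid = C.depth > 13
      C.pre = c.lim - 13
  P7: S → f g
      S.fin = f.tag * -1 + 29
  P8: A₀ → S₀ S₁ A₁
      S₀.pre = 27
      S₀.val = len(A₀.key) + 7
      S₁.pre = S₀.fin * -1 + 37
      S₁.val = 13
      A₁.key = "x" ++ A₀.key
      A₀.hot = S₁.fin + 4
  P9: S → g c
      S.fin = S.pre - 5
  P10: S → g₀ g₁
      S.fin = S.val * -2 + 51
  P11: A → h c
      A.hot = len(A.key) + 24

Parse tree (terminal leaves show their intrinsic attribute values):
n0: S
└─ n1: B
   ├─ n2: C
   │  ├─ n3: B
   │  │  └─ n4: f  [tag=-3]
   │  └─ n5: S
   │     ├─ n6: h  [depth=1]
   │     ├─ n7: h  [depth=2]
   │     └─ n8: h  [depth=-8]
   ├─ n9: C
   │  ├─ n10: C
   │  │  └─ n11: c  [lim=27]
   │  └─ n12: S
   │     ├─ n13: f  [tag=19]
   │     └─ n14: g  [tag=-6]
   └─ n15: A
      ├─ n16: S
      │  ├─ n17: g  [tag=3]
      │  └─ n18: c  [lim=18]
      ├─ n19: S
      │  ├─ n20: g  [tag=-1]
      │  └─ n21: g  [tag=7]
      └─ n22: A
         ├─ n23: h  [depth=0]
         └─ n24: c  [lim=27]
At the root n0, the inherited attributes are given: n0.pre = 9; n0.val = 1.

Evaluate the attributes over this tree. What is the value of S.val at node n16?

8

1. n0.pre = 9  [given at root]
2. n0.val = 1  [given at root]
3. n1.idx = false  [S.pre > 9]
4. n1.ok = true  [S.val == 1]
5. n2.depth = -1  [-1]
6. n3.idx = false  [false]
7. n3.ok = false  [C.depth > -1]
8. n4.tag = -3  [terminal]
9. n3.tag = 8  [f.tag * -1 + 5]
10. n3.off = "rk"  ["rk"]
11. n5.pre = 17  [len(B.off) + 15]
12. n5.val = 0  [0]
13. n6.depth = 1  [terminal]
14. n7.depth = 2  [terminal]
15. n8.depth = -8  [terminal]
16. n5.fin = 9  [S.val + 9]
17. n2.lab = "rkz"  [B.off ++ "z"]
18. n2.wid = true  [S.fin > 8]
19. n2.pre = 13  [len(B.off) + 11]
20. n9.depth = -2  [-2]
21. n10.depth = 13  [13]
22. n11.lim = 27  [terminal]
23. n10.lab = "pw"  ["pw"]
24. n10.wid = false  [C.depth > 13]
25. n10.pre = 14  [c.lim - 13]
26. n12.pre = 29  [(if C₁.wid then C₀.depth else C₁.pre) + 15]
27. n12.val = -4  [C₀.depth + C₁.pre - 16]
28. n13.tag = 19  [terminal]
29. n14.tag = -6  [terminal]
30. n12.fin = 10  [f.tag * -1 + 29]
31. n9.lab = "npw"  ["n" ++ C₁.lab]
32. n9.wid = false  [C₁.wid == true]
33. n9.pre = 17  [len(C₁.lab) + 15]
34. n15.key = "v"  [if B.idx then C₁.lab else "v"]
35. n16.pre = 27  [27]
36. n16.val = 8  [len(A₀.key) + 7]
37. n17.tag = 3  [terminal]
38. n18.lim = 18  [terminal]
39. n16.fin = 22  [S.pre - 5]
40. n19.pre = 15  [S₀.fin * -1 + 37]
41. n19.val = 13  [13]
42. n20.tag = -1  [terminal]
43. n21.tag = 7  [terminal]
44. n19.fin = 25  [S.val * -2 + 51]
45. n22.key = "xv"  ["x" ++ A₀.key]
46. n23.depth = 0  [terminal]
47. n24.lim = 27  [terminal]
48. n22.hot = 26  [len(A.key) + 24]
49. n15.hot = 29  [S₁.fin + 4]
50. n1.tag = 28  [A.hot - 1]
51. n1.off = "yrkz"  ["y" ++ C₀.lab]
52. n0.fin = 15  [15]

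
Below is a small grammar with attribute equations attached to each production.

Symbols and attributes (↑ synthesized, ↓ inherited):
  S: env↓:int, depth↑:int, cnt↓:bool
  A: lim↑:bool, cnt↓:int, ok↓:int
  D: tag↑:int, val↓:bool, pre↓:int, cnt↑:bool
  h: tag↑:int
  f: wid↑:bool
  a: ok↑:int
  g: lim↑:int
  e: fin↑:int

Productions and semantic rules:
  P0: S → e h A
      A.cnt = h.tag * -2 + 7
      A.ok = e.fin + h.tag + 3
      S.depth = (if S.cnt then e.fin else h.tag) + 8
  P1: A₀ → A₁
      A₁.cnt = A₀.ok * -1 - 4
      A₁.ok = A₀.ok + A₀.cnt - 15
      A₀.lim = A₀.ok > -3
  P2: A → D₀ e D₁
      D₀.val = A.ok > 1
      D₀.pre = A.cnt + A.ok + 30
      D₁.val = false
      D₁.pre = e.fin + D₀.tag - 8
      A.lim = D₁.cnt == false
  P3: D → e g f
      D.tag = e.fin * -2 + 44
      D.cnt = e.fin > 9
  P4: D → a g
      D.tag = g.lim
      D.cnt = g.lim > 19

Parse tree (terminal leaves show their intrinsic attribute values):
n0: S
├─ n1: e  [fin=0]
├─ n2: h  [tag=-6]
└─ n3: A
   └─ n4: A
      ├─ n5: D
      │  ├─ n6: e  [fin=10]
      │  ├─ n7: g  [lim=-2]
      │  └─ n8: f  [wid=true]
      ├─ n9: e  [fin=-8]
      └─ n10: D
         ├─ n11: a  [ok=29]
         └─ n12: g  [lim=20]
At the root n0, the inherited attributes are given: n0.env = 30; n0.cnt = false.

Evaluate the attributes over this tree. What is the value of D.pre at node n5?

1. n0.env = 30  [given at root]
2. n0.cnt = false  [given at root]
3. n1.fin = 0  [terminal]
4. n2.tag = -6  [terminal]
5. n3.cnt = 19  [h.tag * -2 + 7]
6. n3.ok = -3  [e.fin + h.tag + 3]
7. n4.cnt = -1  [A₀.ok * -1 - 4]
8. n4.ok = 1  [A₀.ok + A₀.cnt - 15]
9. n5.val = false  [A.ok > 1]
10. n5.pre = 30  [A.cnt + A.ok + 30]
11. n6.fin = 10  [terminal]
12. n7.lim = -2  [terminal]
13. n8.wid = true  [terminal]
14. n5.tag = 24  [e.fin * -2 + 44]
15. n5.cnt = true  [e.fin > 9]
16. n9.fin = -8  [terminal]
17. n10.val = false  [false]
18. n10.pre = 8  [e.fin + D₀.tag - 8]
19. n11.ok = 29  [terminal]
20. n12.lim = 20  [terminal]
21. n10.tag = 20  [g.lim]
22. n10.cnt = true  [g.lim > 19]
23. n4.lim = false  [D₁.cnt == false]
24. n3.lim = false  [A₀.ok > -3]
25. n0.depth = 2  [(if S.cnt then e.fin else h.tag) + 8]

30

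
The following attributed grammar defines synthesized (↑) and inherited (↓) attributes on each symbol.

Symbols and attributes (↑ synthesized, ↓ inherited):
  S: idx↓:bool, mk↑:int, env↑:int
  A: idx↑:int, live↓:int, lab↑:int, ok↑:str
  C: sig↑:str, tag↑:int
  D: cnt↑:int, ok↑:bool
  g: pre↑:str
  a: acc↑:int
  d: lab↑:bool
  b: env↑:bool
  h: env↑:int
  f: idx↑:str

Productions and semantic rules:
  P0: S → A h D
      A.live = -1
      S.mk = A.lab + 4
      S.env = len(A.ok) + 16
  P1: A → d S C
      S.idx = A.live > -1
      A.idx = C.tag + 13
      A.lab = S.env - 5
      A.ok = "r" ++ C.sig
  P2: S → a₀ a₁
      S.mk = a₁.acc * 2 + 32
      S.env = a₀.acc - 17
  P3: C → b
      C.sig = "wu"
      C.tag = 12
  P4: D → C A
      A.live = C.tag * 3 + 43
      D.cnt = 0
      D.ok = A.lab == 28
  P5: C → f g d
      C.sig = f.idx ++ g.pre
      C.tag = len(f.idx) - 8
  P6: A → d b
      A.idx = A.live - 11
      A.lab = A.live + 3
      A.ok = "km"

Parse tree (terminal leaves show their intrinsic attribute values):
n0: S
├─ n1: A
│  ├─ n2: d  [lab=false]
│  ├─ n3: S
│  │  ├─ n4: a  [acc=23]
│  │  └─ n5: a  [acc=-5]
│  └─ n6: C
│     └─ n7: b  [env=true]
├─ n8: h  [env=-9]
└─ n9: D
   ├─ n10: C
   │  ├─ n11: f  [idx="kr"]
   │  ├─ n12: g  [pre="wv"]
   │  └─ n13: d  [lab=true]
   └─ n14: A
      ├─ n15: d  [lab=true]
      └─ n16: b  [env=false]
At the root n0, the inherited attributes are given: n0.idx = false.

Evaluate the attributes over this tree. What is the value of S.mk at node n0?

5

1. n0.idx = false  [given at root]
2. n1.live = -1  [-1]
3. n2.lab = false  [terminal]
4. n3.idx = false  [A.live > -1]
5. n4.acc = 23  [terminal]
6. n5.acc = -5  [terminal]
7. n3.mk = 22  [a₁.acc * 2 + 32]
8. n3.env = 6  [a₀.acc - 17]
9. n7.env = true  [terminal]
10. n6.sig = "wu"  ["wu"]
11. n6.tag = 12  [12]
12. n1.idx = 25  [C.tag + 13]
13. n1.lab = 1  [S.env - 5]
14. n1.ok = "rwu"  ["r" ++ C.sig]
15. n8.env = -9  [terminal]
16. n11.idx = "kr"  [terminal]
17. n12.pre = "wv"  [terminal]
18. n13.lab = true  [terminal]
19. n10.sig = "krwv"  [f.idx ++ g.pre]
20. n10.tag = -6  [len(f.idx) - 8]
21. n14.live = 25  [C.tag * 3 + 43]
22. n15.lab = true  [terminal]
23. n16.env = false  [terminal]
24. n14.idx = 14  [A.live - 11]
25. n14.lab = 28  [A.live + 3]
26. n14.ok = "km"  ["km"]
27. n9.cnt = 0  [0]
28. n9.ok = true  [A.lab == 28]
29. n0.mk = 5  [A.lab + 4]
30. n0.env = 19  [len(A.ok) + 16]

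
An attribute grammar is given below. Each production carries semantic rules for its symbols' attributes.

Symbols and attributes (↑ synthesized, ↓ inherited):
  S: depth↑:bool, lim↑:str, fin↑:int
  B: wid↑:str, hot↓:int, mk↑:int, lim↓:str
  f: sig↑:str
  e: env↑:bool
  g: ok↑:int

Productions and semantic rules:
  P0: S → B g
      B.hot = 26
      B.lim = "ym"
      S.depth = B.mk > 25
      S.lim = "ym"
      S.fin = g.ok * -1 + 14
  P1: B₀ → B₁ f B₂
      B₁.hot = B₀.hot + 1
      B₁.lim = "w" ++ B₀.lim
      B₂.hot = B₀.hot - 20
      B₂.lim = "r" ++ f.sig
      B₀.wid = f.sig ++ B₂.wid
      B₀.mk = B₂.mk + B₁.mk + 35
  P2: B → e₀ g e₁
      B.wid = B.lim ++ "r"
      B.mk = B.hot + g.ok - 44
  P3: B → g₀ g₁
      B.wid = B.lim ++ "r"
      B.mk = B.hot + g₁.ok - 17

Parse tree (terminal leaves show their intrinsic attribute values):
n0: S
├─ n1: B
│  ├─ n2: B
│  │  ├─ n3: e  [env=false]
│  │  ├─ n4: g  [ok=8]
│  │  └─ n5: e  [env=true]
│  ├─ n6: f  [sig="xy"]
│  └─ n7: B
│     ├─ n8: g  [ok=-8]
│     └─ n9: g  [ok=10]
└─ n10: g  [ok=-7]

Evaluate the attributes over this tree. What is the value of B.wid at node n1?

"xyrxyr"

1. n1.hot = 26  [26]
2. n1.lim = "ym"  ["ym"]
3. n2.hot = 27  [B₀.hot + 1]
4. n2.lim = "wym"  ["w" ++ B₀.lim]
5. n3.env = false  [terminal]
6. n4.ok = 8  [terminal]
7. n5.env = true  [terminal]
8. n2.wid = "wymr"  [B.lim ++ "r"]
9. n2.mk = -9  [B.hot + g.ok - 44]
10. n6.sig = "xy"  [terminal]
11. n7.hot = 6  [B₀.hot - 20]
12. n7.lim = "rxy"  ["r" ++ f.sig]
13. n8.ok = -8  [terminal]
14. n9.ok = 10  [terminal]
15. n7.wid = "rxyr"  [B.lim ++ "r"]
16. n7.mk = -1  [B.hot + g₁.ok - 17]
17. n1.wid = "xyrxyr"  [f.sig ++ B₂.wid]
18. n1.mk = 25  [B₂.mk + B₁.mk + 35]
19. n10.ok = -7  [terminal]
20. n0.depth = false  [B.mk > 25]
21. n0.lim = "ym"  ["ym"]
22. n0.fin = 21  [g.ok * -1 + 14]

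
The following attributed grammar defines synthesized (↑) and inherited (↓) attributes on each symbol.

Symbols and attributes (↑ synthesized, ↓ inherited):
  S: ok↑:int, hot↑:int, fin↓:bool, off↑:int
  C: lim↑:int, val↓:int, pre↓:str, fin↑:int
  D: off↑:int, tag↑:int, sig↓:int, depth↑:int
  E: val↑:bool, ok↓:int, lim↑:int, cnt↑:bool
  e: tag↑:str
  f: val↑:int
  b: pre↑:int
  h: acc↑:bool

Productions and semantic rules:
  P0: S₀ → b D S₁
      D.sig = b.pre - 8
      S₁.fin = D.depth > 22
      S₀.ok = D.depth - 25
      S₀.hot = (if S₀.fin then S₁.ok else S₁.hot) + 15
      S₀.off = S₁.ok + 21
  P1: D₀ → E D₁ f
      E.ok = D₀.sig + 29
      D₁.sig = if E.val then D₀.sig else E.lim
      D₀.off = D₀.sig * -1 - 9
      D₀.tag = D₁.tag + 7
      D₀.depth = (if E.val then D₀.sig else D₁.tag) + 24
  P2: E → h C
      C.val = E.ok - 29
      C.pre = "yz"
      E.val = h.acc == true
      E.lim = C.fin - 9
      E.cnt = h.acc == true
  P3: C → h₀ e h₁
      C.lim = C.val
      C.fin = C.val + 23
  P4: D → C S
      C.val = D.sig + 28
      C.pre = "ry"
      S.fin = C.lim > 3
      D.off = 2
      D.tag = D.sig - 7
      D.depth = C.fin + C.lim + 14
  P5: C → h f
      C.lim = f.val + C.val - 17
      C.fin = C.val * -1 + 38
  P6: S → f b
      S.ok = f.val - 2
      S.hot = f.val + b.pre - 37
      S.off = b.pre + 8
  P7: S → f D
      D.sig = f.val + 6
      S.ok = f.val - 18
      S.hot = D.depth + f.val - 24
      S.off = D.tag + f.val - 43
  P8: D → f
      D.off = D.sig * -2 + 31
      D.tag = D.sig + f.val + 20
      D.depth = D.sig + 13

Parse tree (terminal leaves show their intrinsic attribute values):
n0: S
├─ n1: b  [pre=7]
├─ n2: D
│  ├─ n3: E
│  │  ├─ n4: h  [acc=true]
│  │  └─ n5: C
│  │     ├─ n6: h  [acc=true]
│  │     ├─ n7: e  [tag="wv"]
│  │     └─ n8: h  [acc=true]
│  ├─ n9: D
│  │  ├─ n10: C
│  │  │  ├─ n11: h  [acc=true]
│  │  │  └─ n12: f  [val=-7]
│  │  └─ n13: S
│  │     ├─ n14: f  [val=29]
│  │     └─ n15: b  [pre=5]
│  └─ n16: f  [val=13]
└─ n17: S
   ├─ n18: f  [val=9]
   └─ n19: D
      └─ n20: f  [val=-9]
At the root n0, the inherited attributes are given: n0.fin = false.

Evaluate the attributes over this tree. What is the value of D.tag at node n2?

1. n0.fin = false  [given at root]
2. n1.pre = 7  [terminal]
3. n2.sig = -1  [b.pre - 8]
4. n3.ok = 28  [D₀.sig + 29]
5. n4.acc = true  [terminal]
6. n5.val = -1  [E.ok - 29]
7. n5.pre = "yz"  ["yz"]
8. n6.acc = true  [terminal]
9. n7.tag = "wv"  [terminal]
10. n8.acc = true  [terminal]
11. n5.lim = -1  [C.val]
12. n5.fin = 22  [C.val + 23]
13. n3.val = true  [h.acc == true]
14. n3.lim = 13  [C.fin - 9]
15. n3.cnt = true  [h.acc == true]
16. n9.sig = -1  [if E.val then D₀.sig else E.lim]
17. n10.val = 27  [D.sig + 28]
18. n10.pre = "ry"  ["ry"]
19. n11.acc = true  [terminal]
20. n12.val = -7  [terminal]
21. n10.lim = 3  [f.val + C.val - 17]
22. n10.fin = 11  [C.val * -1 + 38]
23. n13.fin = false  [C.lim > 3]
24. n14.val = 29  [terminal]
25. n15.pre = 5  [terminal]
26. n13.ok = 27  [f.val - 2]
27. n13.hot = -3  [f.val + b.pre - 37]
28. n13.off = 13  [b.pre + 8]
29. n9.off = 2  [2]
30. n9.tag = -8  [D.sig - 7]
31. n9.depth = 28  [C.fin + C.lim + 14]
32. n16.val = 13  [terminal]
33. n2.off = -8  [D₀.sig * -1 - 9]
34. n2.tag = -1  [D₁.tag + 7]
35. n2.depth = 23  [(if E.val then D₀.sig else D₁.tag) + 24]
36. n17.fin = true  [D.depth > 22]
37. n18.val = 9  [terminal]
38. n19.sig = 15  [f.val + 6]
39. n20.val = -9  [terminal]
40. n19.off = 1  [D.sig * -2 + 31]
41. n19.tag = 26  [D.sig + f.val + 20]
42. n19.depth = 28  [D.sig + 13]
43. n17.ok = -9  [f.val - 18]
44. n17.hot = 13  [D.depth + f.val - 24]
45. n17.off = -8  [D.tag + f.val - 43]
46. n0.ok = -2  [D.depth - 25]
47. n0.hot = 28  [(if S₀.fin then S₁.ok else S₁.hot) + 15]
48. n0.off = 12  [S₁.ok + 21]

-1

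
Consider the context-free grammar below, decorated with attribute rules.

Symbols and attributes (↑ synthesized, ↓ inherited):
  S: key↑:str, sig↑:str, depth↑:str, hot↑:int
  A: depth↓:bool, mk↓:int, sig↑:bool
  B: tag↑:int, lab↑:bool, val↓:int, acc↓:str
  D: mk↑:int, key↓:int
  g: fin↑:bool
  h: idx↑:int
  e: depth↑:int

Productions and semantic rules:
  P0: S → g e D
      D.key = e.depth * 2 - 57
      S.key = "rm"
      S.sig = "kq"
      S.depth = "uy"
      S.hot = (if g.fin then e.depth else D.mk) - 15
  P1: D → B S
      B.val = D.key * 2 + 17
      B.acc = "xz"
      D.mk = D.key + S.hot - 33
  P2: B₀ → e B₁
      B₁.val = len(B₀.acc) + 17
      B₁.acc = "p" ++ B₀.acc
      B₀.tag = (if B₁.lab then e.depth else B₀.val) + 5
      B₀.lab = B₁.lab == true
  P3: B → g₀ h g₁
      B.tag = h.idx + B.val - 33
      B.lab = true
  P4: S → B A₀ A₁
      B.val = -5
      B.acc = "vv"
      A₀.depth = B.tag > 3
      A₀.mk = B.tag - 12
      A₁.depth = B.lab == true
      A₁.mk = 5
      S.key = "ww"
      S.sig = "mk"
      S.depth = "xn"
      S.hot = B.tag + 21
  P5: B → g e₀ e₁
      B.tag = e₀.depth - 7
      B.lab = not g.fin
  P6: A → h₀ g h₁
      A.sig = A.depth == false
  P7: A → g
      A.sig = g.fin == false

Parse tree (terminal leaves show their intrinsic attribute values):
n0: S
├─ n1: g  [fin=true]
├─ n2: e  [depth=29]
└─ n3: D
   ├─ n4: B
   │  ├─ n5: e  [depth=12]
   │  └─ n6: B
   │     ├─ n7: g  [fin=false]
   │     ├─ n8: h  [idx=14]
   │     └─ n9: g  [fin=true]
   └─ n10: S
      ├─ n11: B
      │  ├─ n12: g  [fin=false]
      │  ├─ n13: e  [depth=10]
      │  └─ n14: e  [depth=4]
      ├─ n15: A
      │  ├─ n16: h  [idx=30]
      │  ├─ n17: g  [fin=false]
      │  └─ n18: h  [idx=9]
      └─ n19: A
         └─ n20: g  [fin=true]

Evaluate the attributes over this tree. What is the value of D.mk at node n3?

-8

1. n1.fin = true  [terminal]
2. n2.depth = 29  [terminal]
3. n3.key = 1  [e.depth * 2 - 57]
4. n4.val = 19  [D.key * 2 + 17]
5. n4.acc = "xz"  ["xz"]
6. n5.depth = 12  [terminal]
7. n6.val = 19  [len(B₀.acc) + 17]
8. n6.acc = "pxz"  ["p" ++ B₀.acc]
9. n7.fin = false  [terminal]
10. n8.idx = 14  [terminal]
11. n9.fin = true  [terminal]
12. n6.tag = 0  [h.idx + B.val - 33]
13. n6.lab = true  [true]
14. n4.tag = 17  [(if B₁.lab then e.depth else B₀.val) + 5]
15. n4.lab = true  [B₁.lab == true]
16. n11.val = -5  [-5]
17. n11.acc = "vv"  ["vv"]
18. n12.fin = false  [terminal]
19. n13.depth = 10  [terminal]
20. n14.depth = 4  [terminal]
21. n11.tag = 3  [e₀.depth - 7]
22. n11.lab = true  [not g.fin]
23. n15.depth = false  [B.tag > 3]
24. n15.mk = -9  [B.tag - 12]
25. n16.idx = 30  [terminal]
26. n17.fin = false  [terminal]
27. n18.idx = 9  [terminal]
28. n15.sig = true  [A.depth == false]
29. n19.depth = true  [B.lab == true]
30. n19.mk = 5  [5]
31. n20.fin = true  [terminal]
32. n19.sig = false  [g.fin == false]
33. n10.key = "ww"  ["ww"]
34. n10.sig = "mk"  ["mk"]
35. n10.depth = "xn"  ["xn"]
36. n10.hot = 24  [B.tag + 21]
37. n3.mk = -8  [D.key + S.hot - 33]
38. n0.key = "rm"  ["rm"]
39. n0.sig = "kq"  ["kq"]
40. n0.depth = "uy"  ["uy"]
41. n0.hot = 14  [(if g.fin then e.depth else D.mk) - 15]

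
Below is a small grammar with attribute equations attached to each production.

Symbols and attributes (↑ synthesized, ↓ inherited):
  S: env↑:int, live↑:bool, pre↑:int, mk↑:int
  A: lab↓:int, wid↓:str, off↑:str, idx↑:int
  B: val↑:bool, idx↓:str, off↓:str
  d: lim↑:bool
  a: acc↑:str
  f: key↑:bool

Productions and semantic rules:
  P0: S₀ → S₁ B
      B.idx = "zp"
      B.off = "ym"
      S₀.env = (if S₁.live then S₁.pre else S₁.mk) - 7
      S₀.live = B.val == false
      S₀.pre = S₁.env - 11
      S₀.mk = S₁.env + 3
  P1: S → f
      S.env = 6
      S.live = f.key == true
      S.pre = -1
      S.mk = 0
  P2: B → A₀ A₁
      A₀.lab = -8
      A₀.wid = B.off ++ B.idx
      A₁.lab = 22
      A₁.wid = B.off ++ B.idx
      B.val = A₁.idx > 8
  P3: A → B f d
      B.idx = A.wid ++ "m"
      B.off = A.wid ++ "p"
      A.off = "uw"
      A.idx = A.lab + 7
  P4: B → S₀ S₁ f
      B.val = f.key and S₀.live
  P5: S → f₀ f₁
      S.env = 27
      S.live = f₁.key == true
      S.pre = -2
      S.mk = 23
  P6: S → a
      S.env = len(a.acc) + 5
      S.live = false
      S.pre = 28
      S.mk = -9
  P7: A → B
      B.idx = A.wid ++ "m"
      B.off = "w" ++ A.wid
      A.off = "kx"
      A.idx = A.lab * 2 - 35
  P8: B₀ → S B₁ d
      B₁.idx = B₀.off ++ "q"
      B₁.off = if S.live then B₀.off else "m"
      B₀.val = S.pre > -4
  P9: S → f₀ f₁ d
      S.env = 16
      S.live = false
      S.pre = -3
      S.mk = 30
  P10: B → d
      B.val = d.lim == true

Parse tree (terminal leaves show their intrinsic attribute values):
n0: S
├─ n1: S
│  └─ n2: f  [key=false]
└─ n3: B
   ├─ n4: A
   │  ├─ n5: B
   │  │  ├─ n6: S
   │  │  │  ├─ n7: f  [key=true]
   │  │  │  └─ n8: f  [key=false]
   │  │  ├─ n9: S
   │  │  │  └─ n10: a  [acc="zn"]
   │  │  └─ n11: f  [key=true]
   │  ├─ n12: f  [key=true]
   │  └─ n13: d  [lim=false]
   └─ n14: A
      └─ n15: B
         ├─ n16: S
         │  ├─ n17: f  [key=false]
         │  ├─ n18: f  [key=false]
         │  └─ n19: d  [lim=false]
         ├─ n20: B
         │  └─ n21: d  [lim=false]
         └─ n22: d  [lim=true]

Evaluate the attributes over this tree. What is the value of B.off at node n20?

1. n2.key = false  [terminal]
2. n1.env = 6  [6]
3. n1.live = false  [f.key == true]
4. n1.pre = -1  [-1]
5. n1.mk = 0  [0]
6. n3.idx = "zp"  ["zp"]
7. n3.off = "ym"  ["ym"]
8. n4.lab = -8  [-8]
9. n4.wid = "ymzp"  [B.off ++ B.idx]
10. n5.idx = "ymzpm"  [A.wid ++ "m"]
11. n5.off = "ymzpp"  [A.wid ++ "p"]
12. n7.key = true  [terminal]
13. n8.key = false  [terminal]
14. n6.env = 27  [27]
15. n6.live = false  [f₁.key == true]
16. n6.pre = -2  [-2]
17. n6.mk = 23  [23]
18. n10.acc = "zn"  [terminal]
19. n9.env = 7  [len(a.acc) + 5]
20. n9.live = false  [false]
21. n9.pre = 28  [28]
22. n9.mk = -9  [-9]
23. n11.key = true  [terminal]
24. n5.val = false  [f.key and S₀.live]
25. n12.key = true  [terminal]
26. n13.lim = false  [terminal]
27. n4.off = "uw"  ["uw"]
28. n4.idx = -1  [A.lab + 7]
29. n14.lab = 22  [22]
30. n14.wid = "ymzp"  [B.off ++ B.idx]
31. n15.idx = "ymzpm"  [A.wid ++ "m"]
32. n15.off = "wymzp"  ["w" ++ A.wid]
33. n17.key = false  [terminal]
34. n18.key = false  [terminal]
35. n19.lim = false  [terminal]
36. n16.env = 16  [16]
37. n16.live = false  [false]
38. n16.pre = -3  [-3]
39. n16.mk = 30  [30]
40. n20.idx = "wymzpq"  [B₀.off ++ "q"]
41. n20.off = "m"  [if S.live then B₀.off else "m"]
42. n21.lim = false  [terminal]
43. n20.val = false  [d.lim == true]
44. n22.lim = true  [terminal]
45. n15.val = true  [S.pre > -4]
46. n14.off = "kx"  ["kx"]
47. n14.idx = 9  [A.lab * 2 - 35]
48. n3.val = true  [A₁.idx > 8]
49. n0.env = -7  [(if S₁.live then S₁.pre else S₁.mk) - 7]
50. n0.live = false  [B.val == false]
51. n0.pre = -5  [S₁.env - 11]
52. n0.mk = 9  [S₁.env + 3]

"m"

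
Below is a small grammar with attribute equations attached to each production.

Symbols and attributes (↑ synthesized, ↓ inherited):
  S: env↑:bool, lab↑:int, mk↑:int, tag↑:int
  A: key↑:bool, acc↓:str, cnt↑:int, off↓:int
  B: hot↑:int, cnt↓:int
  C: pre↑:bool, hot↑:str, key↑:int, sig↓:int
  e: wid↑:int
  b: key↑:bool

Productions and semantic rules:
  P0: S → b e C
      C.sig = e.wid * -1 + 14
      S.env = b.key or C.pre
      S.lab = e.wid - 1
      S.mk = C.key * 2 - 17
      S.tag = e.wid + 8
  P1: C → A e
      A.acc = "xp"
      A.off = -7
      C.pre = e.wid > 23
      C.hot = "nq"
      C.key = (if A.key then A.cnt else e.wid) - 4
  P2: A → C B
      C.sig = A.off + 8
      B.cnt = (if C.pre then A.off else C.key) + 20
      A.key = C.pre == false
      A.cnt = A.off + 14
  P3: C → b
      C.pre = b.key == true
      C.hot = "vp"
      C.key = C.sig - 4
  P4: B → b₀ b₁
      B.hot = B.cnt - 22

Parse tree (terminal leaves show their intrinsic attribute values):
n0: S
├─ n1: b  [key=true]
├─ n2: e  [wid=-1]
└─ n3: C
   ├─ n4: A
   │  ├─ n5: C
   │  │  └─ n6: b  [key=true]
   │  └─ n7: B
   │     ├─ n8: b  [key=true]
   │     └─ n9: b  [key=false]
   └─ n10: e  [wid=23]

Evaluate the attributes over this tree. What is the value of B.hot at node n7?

1. n1.key = true  [terminal]
2. n2.wid = -1  [terminal]
3. n3.sig = 15  [e.wid * -1 + 14]
4. n4.acc = "xp"  ["xp"]
5. n4.off = -7  [-7]
6. n5.sig = 1  [A.off + 8]
7. n6.key = true  [terminal]
8. n5.pre = true  [b.key == true]
9. n5.hot = "vp"  ["vp"]
10. n5.key = -3  [C.sig - 4]
11. n7.cnt = 13  [(if C.pre then A.off else C.key) + 20]
12. n8.key = true  [terminal]
13. n9.key = false  [terminal]
14. n7.hot = -9  [B.cnt - 22]
15. n4.key = false  [C.pre == false]
16. n4.cnt = 7  [A.off + 14]
17. n10.wid = 23  [terminal]
18. n3.pre = false  [e.wid > 23]
19. n3.hot = "nq"  ["nq"]
20. n3.key = 19  [(if A.key then A.cnt else e.wid) - 4]
21. n0.env = true  [b.key or C.pre]
22. n0.lab = -2  [e.wid - 1]
23. n0.mk = 21  [C.key * 2 - 17]
24. n0.tag = 7  [e.wid + 8]

-9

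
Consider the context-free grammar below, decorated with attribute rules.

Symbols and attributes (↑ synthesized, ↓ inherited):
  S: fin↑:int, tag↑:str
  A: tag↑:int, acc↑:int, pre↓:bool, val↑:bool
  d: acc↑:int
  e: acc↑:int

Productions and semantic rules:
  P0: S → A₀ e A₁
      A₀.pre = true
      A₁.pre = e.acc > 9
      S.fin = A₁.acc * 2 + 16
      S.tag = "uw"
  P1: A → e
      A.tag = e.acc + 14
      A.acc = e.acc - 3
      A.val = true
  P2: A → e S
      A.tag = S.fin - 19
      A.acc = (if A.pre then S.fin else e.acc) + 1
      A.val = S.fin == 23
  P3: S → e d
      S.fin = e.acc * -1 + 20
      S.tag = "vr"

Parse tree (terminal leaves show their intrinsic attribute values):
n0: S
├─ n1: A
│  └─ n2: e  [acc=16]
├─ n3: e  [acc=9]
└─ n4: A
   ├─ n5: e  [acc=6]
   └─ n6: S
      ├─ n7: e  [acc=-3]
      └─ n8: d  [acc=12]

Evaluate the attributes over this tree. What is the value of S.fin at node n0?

1. n1.pre = true  [true]
2. n2.acc = 16  [terminal]
3. n1.tag = 30  [e.acc + 14]
4. n1.acc = 13  [e.acc - 3]
5. n1.val = true  [true]
6. n3.acc = 9  [terminal]
7. n4.pre = false  [e.acc > 9]
8. n5.acc = 6  [terminal]
9. n7.acc = -3  [terminal]
10. n8.acc = 12  [terminal]
11. n6.fin = 23  [e.acc * -1 + 20]
12. n6.tag = "vr"  ["vr"]
13. n4.tag = 4  [S.fin - 19]
14. n4.acc = 7  [(if A.pre then S.fin else e.acc) + 1]
15. n4.val = true  [S.fin == 23]
16. n0.fin = 30  [A₁.acc * 2 + 16]
17. n0.tag = "uw"  ["uw"]

30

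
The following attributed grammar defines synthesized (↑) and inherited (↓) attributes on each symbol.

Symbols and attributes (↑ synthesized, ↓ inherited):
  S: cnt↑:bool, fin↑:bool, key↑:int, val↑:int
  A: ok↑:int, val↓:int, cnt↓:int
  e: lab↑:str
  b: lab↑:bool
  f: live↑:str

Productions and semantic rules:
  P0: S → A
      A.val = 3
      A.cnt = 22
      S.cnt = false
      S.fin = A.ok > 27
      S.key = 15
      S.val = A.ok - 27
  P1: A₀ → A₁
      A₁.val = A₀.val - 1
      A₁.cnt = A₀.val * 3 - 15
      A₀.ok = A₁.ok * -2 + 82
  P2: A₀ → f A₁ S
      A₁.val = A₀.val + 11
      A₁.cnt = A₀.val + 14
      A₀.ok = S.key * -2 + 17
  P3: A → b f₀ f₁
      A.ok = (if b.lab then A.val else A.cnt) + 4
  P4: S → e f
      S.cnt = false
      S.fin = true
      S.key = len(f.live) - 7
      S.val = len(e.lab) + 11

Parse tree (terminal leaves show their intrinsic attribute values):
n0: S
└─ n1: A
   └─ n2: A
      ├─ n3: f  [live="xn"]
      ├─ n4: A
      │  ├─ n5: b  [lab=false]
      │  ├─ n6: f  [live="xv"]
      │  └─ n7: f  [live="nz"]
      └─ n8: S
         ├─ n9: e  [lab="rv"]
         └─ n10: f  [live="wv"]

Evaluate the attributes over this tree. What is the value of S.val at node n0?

1

1. n1.val = 3  [3]
2. n1.cnt = 22  [22]
3. n2.val = 2  [A₀.val - 1]
4. n2.cnt = -6  [A₀.val * 3 - 15]
5. n3.live = "xn"  [terminal]
6. n4.val = 13  [A₀.val + 11]
7. n4.cnt = 16  [A₀.val + 14]
8. n5.lab = false  [terminal]
9. n6.live = "xv"  [terminal]
10. n7.live = "nz"  [terminal]
11. n4.ok = 20  [(if b.lab then A.val else A.cnt) + 4]
12. n9.lab = "rv"  [terminal]
13. n10.live = "wv"  [terminal]
14. n8.cnt = false  [false]
15. n8.fin = true  [true]
16. n8.key = -5  [len(f.live) - 7]
17. n8.val = 13  [len(e.lab) + 11]
18. n2.ok = 27  [S.key * -2 + 17]
19. n1.ok = 28  [A₁.ok * -2 + 82]
20. n0.cnt = false  [false]
21. n0.fin = true  [A.ok > 27]
22. n0.key = 15  [15]
23. n0.val = 1  [A.ok - 27]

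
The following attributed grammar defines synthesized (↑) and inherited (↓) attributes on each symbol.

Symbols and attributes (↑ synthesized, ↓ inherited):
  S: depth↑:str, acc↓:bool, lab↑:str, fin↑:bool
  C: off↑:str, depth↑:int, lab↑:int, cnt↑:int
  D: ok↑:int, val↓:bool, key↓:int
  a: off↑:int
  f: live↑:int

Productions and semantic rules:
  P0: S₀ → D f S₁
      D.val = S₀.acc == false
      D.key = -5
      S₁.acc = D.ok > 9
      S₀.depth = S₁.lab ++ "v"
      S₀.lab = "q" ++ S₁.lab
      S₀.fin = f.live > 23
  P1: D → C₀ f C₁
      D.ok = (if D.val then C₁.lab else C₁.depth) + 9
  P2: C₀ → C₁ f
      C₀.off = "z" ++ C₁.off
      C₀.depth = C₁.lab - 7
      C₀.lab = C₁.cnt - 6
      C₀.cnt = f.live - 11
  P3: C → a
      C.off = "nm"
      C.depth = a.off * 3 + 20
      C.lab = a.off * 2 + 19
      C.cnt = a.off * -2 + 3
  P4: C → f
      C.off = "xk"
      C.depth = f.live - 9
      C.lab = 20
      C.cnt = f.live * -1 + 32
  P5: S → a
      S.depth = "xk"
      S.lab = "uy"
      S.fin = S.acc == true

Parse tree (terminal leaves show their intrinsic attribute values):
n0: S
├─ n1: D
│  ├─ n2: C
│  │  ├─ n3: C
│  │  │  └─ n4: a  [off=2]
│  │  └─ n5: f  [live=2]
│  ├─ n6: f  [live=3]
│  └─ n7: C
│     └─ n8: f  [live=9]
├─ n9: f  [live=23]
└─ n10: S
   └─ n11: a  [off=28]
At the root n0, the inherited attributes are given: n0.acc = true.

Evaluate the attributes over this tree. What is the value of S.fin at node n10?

1. n0.acc = true  [given at root]
2. n1.val = false  [S₀.acc == false]
3. n1.key = -5  [-5]
4. n4.off = 2  [terminal]
5. n3.off = "nm"  ["nm"]
6. n3.depth = 26  [a.off * 3 + 20]
7. n3.lab = 23  [a.off * 2 + 19]
8. n3.cnt = -1  [a.off * -2 + 3]
9. n5.live = 2  [terminal]
10. n2.off = "znm"  ["z" ++ C₁.off]
11. n2.depth = 16  [C₁.lab - 7]
12. n2.lab = -7  [C₁.cnt - 6]
13. n2.cnt = -9  [f.live - 11]
14. n6.live = 3  [terminal]
15. n8.live = 9  [terminal]
16. n7.off = "xk"  ["xk"]
17. n7.depth = 0  [f.live - 9]
18. n7.lab = 20  [20]
19. n7.cnt = 23  [f.live * -1 + 32]
20. n1.ok = 9  [(if D.val then C₁.lab else C₁.depth) + 9]
21. n9.live = 23  [terminal]
22. n10.acc = false  [D.ok > 9]
23. n11.off = 28  [terminal]
24. n10.depth = "xk"  ["xk"]
25. n10.lab = "uy"  ["uy"]
26. n10.fin = false  [S.acc == true]
27. n0.depth = "uyv"  [S₁.lab ++ "v"]
28. n0.lab = "quy"  ["q" ++ S₁.lab]
29. n0.fin = false  [f.live > 23]

false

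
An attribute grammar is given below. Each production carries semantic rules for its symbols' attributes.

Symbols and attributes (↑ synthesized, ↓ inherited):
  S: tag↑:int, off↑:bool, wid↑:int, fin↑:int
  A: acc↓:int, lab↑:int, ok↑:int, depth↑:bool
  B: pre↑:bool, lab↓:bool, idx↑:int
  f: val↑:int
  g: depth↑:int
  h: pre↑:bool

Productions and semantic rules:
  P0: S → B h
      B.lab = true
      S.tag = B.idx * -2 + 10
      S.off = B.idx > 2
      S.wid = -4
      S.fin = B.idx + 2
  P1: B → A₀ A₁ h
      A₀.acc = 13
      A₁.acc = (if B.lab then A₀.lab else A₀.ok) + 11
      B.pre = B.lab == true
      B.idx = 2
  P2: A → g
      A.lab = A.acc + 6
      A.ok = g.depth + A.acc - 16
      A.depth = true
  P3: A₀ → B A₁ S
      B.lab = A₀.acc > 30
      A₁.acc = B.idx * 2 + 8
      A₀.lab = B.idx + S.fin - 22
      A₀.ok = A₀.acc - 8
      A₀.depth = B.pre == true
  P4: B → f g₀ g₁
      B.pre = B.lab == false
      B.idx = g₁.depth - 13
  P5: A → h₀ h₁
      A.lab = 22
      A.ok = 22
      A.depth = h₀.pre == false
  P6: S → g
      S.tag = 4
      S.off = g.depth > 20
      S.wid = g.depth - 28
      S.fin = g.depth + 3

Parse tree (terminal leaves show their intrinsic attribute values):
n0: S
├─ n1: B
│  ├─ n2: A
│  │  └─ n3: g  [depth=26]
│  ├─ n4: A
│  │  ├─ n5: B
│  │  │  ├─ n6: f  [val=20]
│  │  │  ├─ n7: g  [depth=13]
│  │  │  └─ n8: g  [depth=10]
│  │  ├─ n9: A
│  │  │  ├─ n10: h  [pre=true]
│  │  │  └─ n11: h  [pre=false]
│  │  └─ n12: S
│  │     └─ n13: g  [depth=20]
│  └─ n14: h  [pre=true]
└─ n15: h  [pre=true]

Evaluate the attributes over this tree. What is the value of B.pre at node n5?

true

1. n1.lab = true  [true]
2. n2.acc = 13  [13]
3. n3.depth = 26  [terminal]
4. n2.lab = 19  [A.acc + 6]
5. n2.ok = 23  [g.depth + A.acc - 16]
6. n2.depth = true  [true]
7. n4.acc = 30  [(if B.lab then A₀.lab else A₀.ok) + 11]
8. n5.lab = false  [A₀.acc > 30]
9. n6.val = 20  [terminal]
10. n7.depth = 13  [terminal]
11. n8.depth = 10  [terminal]
12. n5.pre = true  [B.lab == false]
13. n5.idx = -3  [g₁.depth - 13]
14. n9.acc = 2  [B.idx * 2 + 8]
15. n10.pre = true  [terminal]
16. n11.pre = false  [terminal]
17. n9.lab = 22  [22]
18. n9.ok = 22  [22]
19. n9.depth = false  [h₀.pre == false]
20. n13.depth = 20  [terminal]
21. n12.tag = 4  [4]
22. n12.off = false  [g.depth > 20]
23. n12.wid = -8  [g.depth - 28]
24. n12.fin = 23  [g.depth + 3]
25. n4.lab = -2  [B.idx + S.fin - 22]
26. n4.ok = 22  [A₀.acc - 8]
27. n4.depth = true  [B.pre == true]
28. n14.pre = true  [terminal]
29. n1.pre = true  [B.lab == true]
30. n1.idx = 2  [2]
31. n15.pre = true  [terminal]
32. n0.tag = 6  [B.idx * -2 + 10]
33. n0.off = false  [B.idx > 2]
34. n0.wid = -4  [-4]
35. n0.fin = 4  [B.idx + 2]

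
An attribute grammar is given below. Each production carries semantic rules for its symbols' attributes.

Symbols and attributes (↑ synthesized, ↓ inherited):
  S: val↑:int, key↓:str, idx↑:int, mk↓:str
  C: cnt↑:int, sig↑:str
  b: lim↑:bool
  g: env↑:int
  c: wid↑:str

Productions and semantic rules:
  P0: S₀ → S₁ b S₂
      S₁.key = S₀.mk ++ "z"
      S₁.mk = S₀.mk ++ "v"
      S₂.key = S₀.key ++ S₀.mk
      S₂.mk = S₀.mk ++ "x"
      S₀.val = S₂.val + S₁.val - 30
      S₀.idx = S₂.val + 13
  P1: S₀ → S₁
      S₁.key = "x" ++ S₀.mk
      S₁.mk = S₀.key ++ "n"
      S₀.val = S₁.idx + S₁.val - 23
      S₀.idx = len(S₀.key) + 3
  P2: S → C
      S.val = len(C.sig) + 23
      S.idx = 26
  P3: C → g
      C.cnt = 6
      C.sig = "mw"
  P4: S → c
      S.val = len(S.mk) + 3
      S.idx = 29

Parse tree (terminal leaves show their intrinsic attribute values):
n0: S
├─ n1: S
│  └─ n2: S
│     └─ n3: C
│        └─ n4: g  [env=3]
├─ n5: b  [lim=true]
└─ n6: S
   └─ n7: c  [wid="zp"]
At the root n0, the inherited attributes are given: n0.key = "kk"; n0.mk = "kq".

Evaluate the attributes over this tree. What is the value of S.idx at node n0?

1. n0.key = "kk"  [given at root]
2. n0.mk = "kq"  [given at root]
3. n1.key = "kqz"  [S₀.mk ++ "z"]
4. n1.mk = "kqv"  [S₀.mk ++ "v"]
5. n2.key = "xkqv"  ["x" ++ S₀.mk]
6. n2.mk = "kqzn"  [S₀.key ++ "n"]
7. n4.env = 3  [terminal]
8. n3.cnt = 6  [6]
9. n3.sig = "mw"  ["mw"]
10. n2.val = 25  [len(C.sig) + 23]
11. n2.idx = 26  [26]
12. n1.val = 28  [S₁.idx + S₁.val - 23]
13. n1.idx = 6  [len(S₀.key) + 3]
14. n5.lim = true  [terminal]
15. n6.key = "kkkq"  [S₀.key ++ S₀.mk]
16. n6.mk = "kqx"  [S₀.mk ++ "x"]
17. n7.wid = "zp"  [terminal]
18. n6.val = 6  [len(S.mk) + 3]
19. n6.idx = 29  [29]
20. n0.val = 4  [S₂.val + S₁.val - 30]
21. n0.idx = 19  [S₂.val + 13]

19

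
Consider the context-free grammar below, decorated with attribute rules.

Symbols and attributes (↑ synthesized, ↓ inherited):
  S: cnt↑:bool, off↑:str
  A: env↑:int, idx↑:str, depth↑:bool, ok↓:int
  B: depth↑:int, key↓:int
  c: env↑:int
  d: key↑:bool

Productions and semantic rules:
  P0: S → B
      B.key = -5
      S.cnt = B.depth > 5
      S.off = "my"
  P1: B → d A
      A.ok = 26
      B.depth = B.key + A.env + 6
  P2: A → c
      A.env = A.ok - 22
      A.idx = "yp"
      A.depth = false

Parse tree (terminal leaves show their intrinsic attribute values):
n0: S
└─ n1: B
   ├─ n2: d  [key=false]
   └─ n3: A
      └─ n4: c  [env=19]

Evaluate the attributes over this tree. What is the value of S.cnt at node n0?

1. n1.key = -5  [-5]
2. n2.key = false  [terminal]
3. n3.ok = 26  [26]
4. n4.env = 19  [terminal]
5. n3.env = 4  [A.ok - 22]
6. n3.idx = "yp"  ["yp"]
7. n3.depth = false  [false]
8. n1.depth = 5  [B.key + A.env + 6]
9. n0.cnt = false  [B.depth > 5]
10. n0.off = "my"  ["my"]

false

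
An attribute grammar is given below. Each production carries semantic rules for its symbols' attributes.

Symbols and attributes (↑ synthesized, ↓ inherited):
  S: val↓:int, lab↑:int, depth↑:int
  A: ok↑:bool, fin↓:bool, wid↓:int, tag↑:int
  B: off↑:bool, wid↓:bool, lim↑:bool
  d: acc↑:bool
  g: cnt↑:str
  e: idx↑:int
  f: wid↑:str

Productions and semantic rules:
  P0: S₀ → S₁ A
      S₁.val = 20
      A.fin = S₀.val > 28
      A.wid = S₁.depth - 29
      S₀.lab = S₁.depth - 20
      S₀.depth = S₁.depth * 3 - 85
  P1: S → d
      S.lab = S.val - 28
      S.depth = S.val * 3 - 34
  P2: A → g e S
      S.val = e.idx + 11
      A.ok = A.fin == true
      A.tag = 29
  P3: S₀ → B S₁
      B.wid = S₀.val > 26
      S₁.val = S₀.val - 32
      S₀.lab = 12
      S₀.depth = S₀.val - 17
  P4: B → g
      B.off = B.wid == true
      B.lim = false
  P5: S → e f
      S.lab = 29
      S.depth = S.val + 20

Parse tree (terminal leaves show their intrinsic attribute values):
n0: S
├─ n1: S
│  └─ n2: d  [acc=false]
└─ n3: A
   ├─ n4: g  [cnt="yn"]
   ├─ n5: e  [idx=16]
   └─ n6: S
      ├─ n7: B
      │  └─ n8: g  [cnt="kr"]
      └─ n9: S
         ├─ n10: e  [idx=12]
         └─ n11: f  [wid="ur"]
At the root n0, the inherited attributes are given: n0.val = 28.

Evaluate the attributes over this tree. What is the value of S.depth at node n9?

15

1. n0.val = 28  [given at root]
2. n1.val = 20  [20]
3. n2.acc = false  [terminal]
4. n1.lab = -8  [S.val - 28]
5. n1.depth = 26  [S.val * 3 - 34]
6. n3.fin = false  [S₀.val > 28]
7. n3.wid = -3  [S₁.depth - 29]
8. n4.cnt = "yn"  [terminal]
9. n5.idx = 16  [terminal]
10. n6.val = 27  [e.idx + 11]
11. n7.wid = true  [S₀.val > 26]
12. n8.cnt = "kr"  [terminal]
13. n7.off = true  [B.wid == true]
14. n7.lim = false  [false]
15. n9.val = -5  [S₀.val - 32]
16. n10.idx = 12  [terminal]
17. n11.wid = "ur"  [terminal]
18. n9.lab = 29  [29]
19. n9.depth = 15  [S.val + 20]
20. n6.lab = 12  [12]
21. n6.depth = 10  [S₀.val - 17]
22. n3.ok = false  [A.fin == true]
23. n3.tag = 29  [29]
24. n0.lab = 6  [S₁.depth - 20]
25. n0.depth = -7  [S₁.depth * 3 - 85]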